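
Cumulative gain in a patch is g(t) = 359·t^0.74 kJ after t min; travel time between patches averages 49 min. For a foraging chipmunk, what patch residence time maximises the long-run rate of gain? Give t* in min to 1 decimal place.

139.5 min

By the marginal value theorem, leave when the instantaneous gain rate g'(t) equals the habitat-wide average g(t)/(T + t).
g'(t) = 0.74·359·t^-0.26. Setting 0.74·359·t^-0.26 = 359·t^0.74/(49+t) gives 0.74(49+t) = t, so 0.26·t = 0.74×49.
t* = 0.74×49/0.26 = 139.5 min.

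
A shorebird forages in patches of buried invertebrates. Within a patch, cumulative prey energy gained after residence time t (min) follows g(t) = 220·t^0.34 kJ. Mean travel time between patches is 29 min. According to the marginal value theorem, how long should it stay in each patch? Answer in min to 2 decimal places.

Maximise g(t)/(T+t): set derivative to zero → g'(t)(T+t) = g(t).
g'(t) = 0.34·220·t^-0.66. Setting 0.34·220·t^-0.66 = 220·t^0.34/(29+t) gives 0.34(29+t) = t, so 0.66·t = 0.34×29.
t* = 0.34×29/0.66 = 14.94 min.

14.94 min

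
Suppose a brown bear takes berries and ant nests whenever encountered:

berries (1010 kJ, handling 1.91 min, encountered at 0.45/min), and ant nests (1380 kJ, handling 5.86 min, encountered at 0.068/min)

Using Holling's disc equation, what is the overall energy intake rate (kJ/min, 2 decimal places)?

242.85 kJ/min

R = (0.45×1010 + 0.068×1380) / (1 + 0.45×1.91 + 0.068×5.86) = 548.3/2.258 = 242.8 kJ/min.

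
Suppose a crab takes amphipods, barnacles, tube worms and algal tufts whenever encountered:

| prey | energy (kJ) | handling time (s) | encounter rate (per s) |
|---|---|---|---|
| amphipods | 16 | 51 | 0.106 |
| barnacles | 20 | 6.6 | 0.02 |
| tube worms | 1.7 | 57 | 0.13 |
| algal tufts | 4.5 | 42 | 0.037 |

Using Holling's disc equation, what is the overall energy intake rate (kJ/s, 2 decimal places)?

R = Σλ_iE_i / (1 + Σλ_ih_i)
Numerator: 0.106×16 + 0.02×20 + 0.13×1.7 + 0.037×4.5 = 2.483
Denominator: 1 + 0.106×51 + 0.02×6.6 + 0.13×57 + 0.037×42 = 15.5
R = 2.483/15.5 = 0.1602 kJ/s

0.16 kJ/s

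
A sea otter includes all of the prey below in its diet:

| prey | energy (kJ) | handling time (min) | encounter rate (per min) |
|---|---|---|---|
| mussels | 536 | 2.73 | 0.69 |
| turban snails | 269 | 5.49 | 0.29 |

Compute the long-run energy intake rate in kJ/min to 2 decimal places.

Energy encountered per unit search time: 0.69×536 + 0.29×269 = 447.8 kJ/min.
Handling time per unit search time: 0.69×2.73 + 0.29×5.49 = 3.476.
Rate = 447.8/(1 + 3.476) = 100.1 kJ/min.

100.06 kJ/min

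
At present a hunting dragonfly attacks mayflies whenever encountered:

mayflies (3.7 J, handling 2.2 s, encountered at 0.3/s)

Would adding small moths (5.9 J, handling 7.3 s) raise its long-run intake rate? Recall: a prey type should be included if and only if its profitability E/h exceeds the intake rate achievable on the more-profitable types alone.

On mayflies alone, R = ΣλE/(1+Σλh) = 1.11/1.66 = 0.6687 J/s.
Profitability of small moths: 5.9/7.3 = 0.8082 J/s.
Since 0.8082 > R, including small moths increases the long-run rate.

Yes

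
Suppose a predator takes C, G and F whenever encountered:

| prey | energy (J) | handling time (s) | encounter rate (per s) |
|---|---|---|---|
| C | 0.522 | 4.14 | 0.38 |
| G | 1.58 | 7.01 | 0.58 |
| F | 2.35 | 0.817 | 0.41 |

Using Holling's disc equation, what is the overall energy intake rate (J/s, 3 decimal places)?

0.298 J/s

R = (0.38×0.522 + 0.58×1.58 + 0.41×2.35) / (1 + 0.38×4.14 + 0.58×7.01 + 0.41×0.817) = 2.078/6.974 = 0.298 J/s.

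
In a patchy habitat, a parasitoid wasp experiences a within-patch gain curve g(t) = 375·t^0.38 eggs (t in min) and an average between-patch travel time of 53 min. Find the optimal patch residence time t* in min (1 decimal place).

Maximise g(t)/(T+t): set derivative to zero → g'(t)(T+t) = g(t).
g'(t) = 0.38·375·t^-0.62. Setting 0.38·375·t^-0.62 = 375·t^0.38/(53+t) gives 0.38(53+t) = t, so 0.62·t = 0.38×53.
t* = 0.38×53/0.62 = 32.48 min.

32.5 min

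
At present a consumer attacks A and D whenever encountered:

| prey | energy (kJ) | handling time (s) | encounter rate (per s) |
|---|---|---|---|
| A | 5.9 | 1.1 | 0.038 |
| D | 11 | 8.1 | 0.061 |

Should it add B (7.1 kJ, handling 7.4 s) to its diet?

Current rate: (0.038×5.9 + 0.061×11)/(1 + 0.038×1.1 + 0.061×8.1) = 0.5829 kJ/s.
B: E/h = 7.1/7.4 = 0.9595 kJ/s.
Since 0.9595 > R, including B increases the long-run rate.

Yes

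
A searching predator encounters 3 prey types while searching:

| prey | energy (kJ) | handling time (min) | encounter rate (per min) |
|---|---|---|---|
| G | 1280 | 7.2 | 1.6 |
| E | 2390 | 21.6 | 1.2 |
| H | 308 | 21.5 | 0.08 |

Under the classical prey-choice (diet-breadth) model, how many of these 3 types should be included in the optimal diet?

Rank by E/h (kJ/min): G 178, E 111, H 14.3. Include each in turn until the next type's E/h falls below the running intake rate.
Rate on top 1: 163.6. E: 111 < 163.6 → exclude; stop.
Optimal diet: G — 1 of 3 types.

1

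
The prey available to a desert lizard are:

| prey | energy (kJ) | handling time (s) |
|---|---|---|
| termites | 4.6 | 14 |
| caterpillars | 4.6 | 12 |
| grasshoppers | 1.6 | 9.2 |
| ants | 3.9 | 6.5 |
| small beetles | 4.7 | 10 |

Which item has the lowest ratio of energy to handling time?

grasshoppers

Profitability E/h (kJ/s): termites = 4.6/14 = 0.329, caterpillars = 4.6/12 = 0.383, grasshoppers = 1.6/9.2 = 0.174, ants = 3.9/6.5 = 0.6, small beetles = 4.7/10 = 0.47.
Ranked: ants > small beetles > caterpillars > termites > grasshoppers.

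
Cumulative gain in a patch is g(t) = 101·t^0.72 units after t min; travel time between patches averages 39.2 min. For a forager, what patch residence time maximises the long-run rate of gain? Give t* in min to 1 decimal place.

Maximise g(t)/(T+t): set derivative to zero → g'(t)(T+t) = g(t).
g'(t) = 0.72·101·t^-0.28. Setting 0.72·101·t^-0.28 = 101·t^0.72/(39.2+t) gives 0.72(39.2+t) = t, so 0.28·t = 0.72×39.2.
t* = 0.72×39.2/0.28 = 100.8 min.

100.8 min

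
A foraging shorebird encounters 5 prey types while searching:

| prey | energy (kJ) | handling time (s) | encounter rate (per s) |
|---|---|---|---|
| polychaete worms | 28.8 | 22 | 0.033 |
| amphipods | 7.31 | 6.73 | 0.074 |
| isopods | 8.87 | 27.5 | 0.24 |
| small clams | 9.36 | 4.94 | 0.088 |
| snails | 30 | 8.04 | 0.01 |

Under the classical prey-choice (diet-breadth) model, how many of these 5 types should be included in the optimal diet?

4

Rank by E/h (kJ/s): snails 3.73, small clams 1.89, polychaete worms 1.31, amphipods 1.09, isopods 0.323. Include each in turn until the next type's E/h falls below the running intake rate.
Rate on top 1: 0.2777. small clams: 1.89 > 0.2777 → include.
Rate on top 2: 0.7416. polychaete worms: 1.31 > 0.7416 → include.
Rate on top 3: 0.9255. amphipods: 1.09 > 0.9255 → include.
Rate on top 4: 0.9547. isopods: 0.323 < 0.9547 → exclude; stop.
Optimal diet: snails, small clams, polychaete worms, amphipods — 4 of 5 types.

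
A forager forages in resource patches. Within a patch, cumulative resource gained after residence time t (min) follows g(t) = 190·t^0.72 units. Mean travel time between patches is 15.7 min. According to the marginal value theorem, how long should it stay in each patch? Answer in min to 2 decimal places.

Maximise g(t)/(T+t): set derivative to zero → g'(t)(T+t) = g(t).
g'(t) = 0.72·190·t^-0.28. Setting 0.72·190·t^-0.28 = 190·t^0.72/(15.7+t) gives 0.72(15.7+t) = t, so 0.28·t = 0.72×15.7.
t* = 0.72×15.7/0.28 = 40.37 min.

40.37 min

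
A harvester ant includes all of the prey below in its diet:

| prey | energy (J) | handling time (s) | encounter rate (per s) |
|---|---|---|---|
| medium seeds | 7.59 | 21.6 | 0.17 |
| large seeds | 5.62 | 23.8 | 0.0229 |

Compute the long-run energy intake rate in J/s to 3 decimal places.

0.272 J/s

Energy encountered per unit search time: 0.17×7.59 + 0.0229×5.62 = 1.419 J/s.
Handling time per unit search time: 0.17×21.6 + 0.0229×23.8 = 4.217.
Rate = 1.419/(1 + 4.217) = 0.272 J/s.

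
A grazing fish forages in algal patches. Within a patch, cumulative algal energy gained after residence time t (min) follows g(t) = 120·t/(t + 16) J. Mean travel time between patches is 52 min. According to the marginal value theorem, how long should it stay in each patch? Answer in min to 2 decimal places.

By the marginal value theorem, leave when the instantaneous gain rate g'(t) equals the habitat-wide average g(t)/(T + t).
g'(t) = 120·16/(t + 16)². Setting 120·16/(t+16)² = 120t/[(t+16)(52+t)] gives 16(52+t) = t(t+16), so t² = 16×52 = 832.
t* = √832 = 28.84 min.

28.84 min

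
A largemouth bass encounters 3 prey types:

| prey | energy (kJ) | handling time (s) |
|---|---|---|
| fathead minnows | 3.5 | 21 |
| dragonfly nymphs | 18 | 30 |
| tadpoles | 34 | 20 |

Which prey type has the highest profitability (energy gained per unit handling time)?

tadpoles

In descending order of E/h:
tadpoles: 34/20 = 1.7 kJ/s
dragonfly nymphs: 18/30 = 0.6 kJ/s
fathead minnows: 3.5/21 = 0.167 kJ/s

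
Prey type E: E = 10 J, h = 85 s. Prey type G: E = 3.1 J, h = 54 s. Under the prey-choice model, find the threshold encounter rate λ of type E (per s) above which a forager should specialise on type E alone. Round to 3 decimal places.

0.011 per s

At the threshold, the rate on type E alone equals the profitability of type G: λ·10/(1 + λ·85) = 3.1/54 = 0.05741.
Rearranging, λ(10 − 0.05741×85) = 0.05741, so λ = 0.05741/5.12 = 0.01121 per s.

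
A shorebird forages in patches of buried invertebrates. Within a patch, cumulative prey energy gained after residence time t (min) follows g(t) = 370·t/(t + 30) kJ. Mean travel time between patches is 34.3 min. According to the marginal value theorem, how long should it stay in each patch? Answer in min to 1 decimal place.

By the marginal value theorem, leave when the instantaneous gain rate g'(t) equals the habitat-wide average g(t)/(T + t).
g'(t) = 370·30/(t + 30)². Setting 370·30/(t+30)² = 370t/[(t+30)(34.3+t)] gives 30(34.3+t) = t(t+30), so t² = 30×34.3 = 1029.
t* = √1029 = 32.08 min.

32.1 min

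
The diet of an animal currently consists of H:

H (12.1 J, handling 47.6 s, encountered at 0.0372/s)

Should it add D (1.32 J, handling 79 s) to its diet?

On H alone, R = ΣλE/(1+Σλh) = 0.4501/2.771 = 0.1625 J/s.
D: E/h = 1.32/79 = 0.01671 J/s.
Since 0.01671 < R, time spent handling D is better spent searching.

No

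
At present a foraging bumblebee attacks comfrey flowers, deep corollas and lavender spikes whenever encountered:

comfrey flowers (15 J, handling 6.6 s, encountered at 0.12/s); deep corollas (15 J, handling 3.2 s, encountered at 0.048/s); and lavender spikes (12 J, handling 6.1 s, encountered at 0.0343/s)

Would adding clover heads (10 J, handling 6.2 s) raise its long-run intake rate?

Intake rate on the current diet: R = (0.12×15 + 0.048×15 + 0.0343×12) / (1 + 0.12×6.6 + 0.048×3.2 + 0.0343×6.1) = 2.932/2.155 = 1.36 J/s.
Profitability of clover heads: 10/6.2 = 1.613 J/s.
Since 1.613 > R, including clover heads increases the long-run rate.

Yes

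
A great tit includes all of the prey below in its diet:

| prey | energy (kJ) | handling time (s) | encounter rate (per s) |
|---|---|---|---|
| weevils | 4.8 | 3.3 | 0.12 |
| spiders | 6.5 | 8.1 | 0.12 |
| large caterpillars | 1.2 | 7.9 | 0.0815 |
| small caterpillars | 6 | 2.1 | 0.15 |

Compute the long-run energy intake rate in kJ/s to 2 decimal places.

0.71 kJ/s

R = Σλ_iE_i / (1 + Σλ_ih_i)
Numerator: 0.12×4.8 + 0.12×6.5 + 0.0815×1.2 + 0.15×6 = 2.354
Denominator: 1 + 0.12×3.3 + 0.12×8.1 + 0.0815×7.9 + 0.15×2.1 = 3.327
R = 2.354/3.327 = 0.7075 kJ/s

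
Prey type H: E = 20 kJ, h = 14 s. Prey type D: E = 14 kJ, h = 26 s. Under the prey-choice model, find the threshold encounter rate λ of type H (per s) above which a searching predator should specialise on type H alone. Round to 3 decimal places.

0.043 per s

The zero-one rule: include type D iff E₂/h₂ > λE₁/(1+λh₁). Equality gives the switch point.
λE₁h₂ = E₂ + λE₂h₁ ⇒ λ = E₂/(E₁h₂ − E₂h₁) = 14/(520 − 196) = 0.04321 per s.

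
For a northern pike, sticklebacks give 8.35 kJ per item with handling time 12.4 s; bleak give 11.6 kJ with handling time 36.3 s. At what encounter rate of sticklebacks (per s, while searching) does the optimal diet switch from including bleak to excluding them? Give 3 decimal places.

0.073 per s

At the threshold, the rate on sticklebacks alone equals the profitability of bleak: λ·8.35/(1 + λ·12.4) = 11.6/36.3 = 0.3196.
Rearranging, λ(8.35 − 0.3196×12.4) = 0.3196, so λ = 0.3196/4.387 = 0.07283 per s.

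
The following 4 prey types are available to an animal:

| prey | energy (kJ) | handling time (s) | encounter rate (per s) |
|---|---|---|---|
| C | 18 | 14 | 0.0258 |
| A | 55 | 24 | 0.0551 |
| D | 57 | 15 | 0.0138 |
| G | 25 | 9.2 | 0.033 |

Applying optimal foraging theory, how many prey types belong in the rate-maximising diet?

Profitabilities (E/h, kJ/s): D 3.8, G 2.72, A 2.29, C 1.29. Add prey in this order while the next type's profitability exceeds the intake rate on those already taken.
Rate on top 1: 0.6517. G: 2.72 > 0.6517 → include.
Rate on top 2: 1.067. A: 2.29 > 1.067 → include.
Rate on top 3: 1.639. C: 1.29 < 1.639 → exclude; stop.
Optimal diet: D, G, A — 3 of 4 types.

3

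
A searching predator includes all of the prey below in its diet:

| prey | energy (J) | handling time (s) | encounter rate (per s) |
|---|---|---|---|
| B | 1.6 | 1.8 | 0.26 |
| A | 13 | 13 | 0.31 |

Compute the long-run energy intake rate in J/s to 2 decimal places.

R = Σλ_iE_i / (1 + Σλ_ih_i)
Numerator: 0.26×1.6 + 0.31×13 = 4.446
Denominator: 1 + 0.26×1.8 + 0.31×13 = 5.498
R = 4.446/5.498 = 0.8087 J/s

0.81 J/s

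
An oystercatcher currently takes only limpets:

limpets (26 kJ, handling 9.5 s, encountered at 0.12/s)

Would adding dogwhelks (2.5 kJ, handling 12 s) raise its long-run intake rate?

Intake rate on the current diet: R = (0.12×26) / (1 + 0.12×9.5) = 3.12/2.14 = 1.458 kJ/s.
dogwhelks: E/h = 2.5/12 = 0.2083 kJ/s.
Since 0.2083 < R, time spent handling dogwhelks is better spent searching.

No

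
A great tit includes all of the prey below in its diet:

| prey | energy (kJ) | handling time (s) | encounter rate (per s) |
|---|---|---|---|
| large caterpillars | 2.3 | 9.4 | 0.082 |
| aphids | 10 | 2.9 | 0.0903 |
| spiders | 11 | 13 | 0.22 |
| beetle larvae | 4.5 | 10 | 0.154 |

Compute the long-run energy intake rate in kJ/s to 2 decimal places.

R = Σλ_iE_i / (1 + Σλ_ih_i)
Numerator: 0.082×2.3 + 0.0903×10 + 0.22×11 + 0.154×4.5 = 4.205
Denominator: 1 + 0.082×9.4 + 0.0903×2.9 + 0.22×13 + 0.154×10 = 6.433
R = 4.205/6.433 = 0.6536 kJ/s

0.65 kJ/s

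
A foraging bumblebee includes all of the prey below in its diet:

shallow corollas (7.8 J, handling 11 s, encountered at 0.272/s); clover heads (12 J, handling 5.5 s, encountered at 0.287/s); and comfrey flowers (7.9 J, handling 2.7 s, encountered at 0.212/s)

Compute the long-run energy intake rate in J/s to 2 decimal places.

R = Σλ_iE_i / (1 + Σλ_ih_i)
Numerator: 0.272×7.8 + 0.287×12 + 0.212×7.9 = 7.24
Denominator: 1 + 0.272×11 + 0.287×5.5 + 0.212×2.7 = 6.143
R = 7.24/6.143 = 1.179 J/s

1.18 J/s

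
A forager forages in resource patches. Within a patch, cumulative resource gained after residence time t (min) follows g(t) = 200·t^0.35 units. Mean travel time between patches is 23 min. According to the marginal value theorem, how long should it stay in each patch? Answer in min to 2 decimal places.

12.38 min

By the marginal value theorem, leave when the instantaneous gain rate g'(t) equals the habitat-wide average g(t)/(T + t).
g'(t) = 0.35·200·t^-0.65. Setting 0.35·200·t^-0.65 = 200·t^0.35/(23+t) gives 0.35(23+t) = t, so 0.65·t = 0.35×23.
t* = 0.35×23/0.65 = 12.38 min.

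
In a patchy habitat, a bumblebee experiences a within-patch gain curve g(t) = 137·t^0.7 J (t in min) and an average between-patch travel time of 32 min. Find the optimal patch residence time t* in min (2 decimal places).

By the marginal value theorem, leave when the instantaneous gain rate g'(t) equals the habitat-wide average g(t)/(T + t).
g'(t) = 0.7·137·t^-0.3. Setting 0.7·137·t^-0.3 = 137·t^0.7/(32+t) gives 0.7(32+t) = t, so 0.30·t = 0.7×32.
t* = 0.7×32/0.30 = 74.67 min.

74.67 min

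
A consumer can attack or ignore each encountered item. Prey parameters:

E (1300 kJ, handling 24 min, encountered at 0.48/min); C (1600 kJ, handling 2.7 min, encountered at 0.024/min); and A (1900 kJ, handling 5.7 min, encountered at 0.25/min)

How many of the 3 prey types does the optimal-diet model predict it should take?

E/h in descending order: C 593, A 333, E 54.2 kJ/min. The optimal diet is the largest prefix of this list for which every included type satisfies E_i/h_i > R on the types above it.
Rate on top 1: 36.06. A: 333 > 36.06 → include.
Rate on top 2: 206.2. E: 54.2 < 206.2 → exclude; stop.
Optimal diet: C, A — 2 of 3 types.

2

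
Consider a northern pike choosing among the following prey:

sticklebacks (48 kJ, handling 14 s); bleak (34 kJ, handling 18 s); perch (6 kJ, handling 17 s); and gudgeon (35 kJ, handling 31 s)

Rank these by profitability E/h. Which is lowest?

perch

In descending order of E/h:
sticklebacks: 48/14 = 3.43 kJ/s
bleak: 34/18 = 1.89 kJ/s
gudgeon: 35/31 = 1.13 kJ/s
perch: 6/17 = 0.353 kJ/s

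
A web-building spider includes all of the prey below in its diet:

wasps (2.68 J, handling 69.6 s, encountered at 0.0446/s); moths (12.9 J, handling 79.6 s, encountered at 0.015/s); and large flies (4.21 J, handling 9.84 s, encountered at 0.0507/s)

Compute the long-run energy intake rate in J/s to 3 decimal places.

0.091 J/s

R = (0.0446×2.68 + 0.015×12.9 + 0.0507×4.21) / (1 + 0.0446×69.6 + 0.015×79.6 + 0.0507×9.84) = 0.5265/5.797 = 0.09082 J/s.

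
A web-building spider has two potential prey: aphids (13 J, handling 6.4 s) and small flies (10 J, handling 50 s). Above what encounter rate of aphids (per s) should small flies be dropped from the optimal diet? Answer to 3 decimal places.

Drop small flies once their profitability E₂/h₂ falls below the rate achievable on aphids alone: E₂/h₂ = λE₁/(1 + λh₁).
Solve for λ: λE₁h₂ = E₂(1 + λh₁) → λ(E₁h₂ − E₂h₁) = E₂ → λ = E₂/(E₁h₂ − E₂h₁).
λ = 10/(13×50 − 10×6.4) = 10/586 = 0.01706 per s.

0.017 per s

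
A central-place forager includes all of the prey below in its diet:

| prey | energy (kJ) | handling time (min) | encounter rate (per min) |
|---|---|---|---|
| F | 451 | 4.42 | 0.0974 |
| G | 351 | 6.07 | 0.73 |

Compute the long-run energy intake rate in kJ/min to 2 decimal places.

51.21 kJ/min

R = (0.0974×451 + 0.73×351) / (1 + 0.0974×4.42 + 0.73×6.07) = 300.2/5.862 = 51.21 kJ/min.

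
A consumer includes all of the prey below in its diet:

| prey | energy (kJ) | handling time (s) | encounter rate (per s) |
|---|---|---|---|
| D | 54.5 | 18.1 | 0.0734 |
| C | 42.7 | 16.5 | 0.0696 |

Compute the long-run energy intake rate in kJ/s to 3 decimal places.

2.005 kJ/s

Energy encountered per unit search time: 0.0734×54.5 + 0.0696×42.7 = 6.972 kJ/s.
Handling time per unit search time: 0.0734×18.1 + 0.0696×16.5 = 2.477.
Rate = 6.972/(1 + 2.477) = 2.005 kJ/s.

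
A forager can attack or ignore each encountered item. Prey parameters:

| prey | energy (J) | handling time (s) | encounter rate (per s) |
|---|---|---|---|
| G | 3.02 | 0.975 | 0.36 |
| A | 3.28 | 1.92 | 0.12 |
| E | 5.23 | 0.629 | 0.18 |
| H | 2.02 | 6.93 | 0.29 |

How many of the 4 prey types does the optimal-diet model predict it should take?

Profitabilities (E/h, J/s): E 8.31, G 3.1, A 1.71, H 0.291. Add prey in this order while the next type's profitability exceeds the intake rate on those already taken.
Rate on top 1: 0.8457. G: 3.1 > 0.8457 → include.
Rate on top 2: 1.385. A: 1.71 > 1.385 → include.
Rate on top 3: 1.429. H: 0.291 < 1.429 → exclude; stop.
Optimal diet: E, G, A — 3 of 4 types.

3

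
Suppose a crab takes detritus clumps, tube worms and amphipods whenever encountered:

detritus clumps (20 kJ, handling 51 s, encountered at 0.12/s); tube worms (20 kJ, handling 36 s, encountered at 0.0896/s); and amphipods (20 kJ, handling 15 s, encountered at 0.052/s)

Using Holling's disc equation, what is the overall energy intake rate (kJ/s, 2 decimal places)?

0.47 kJ/s

R = Σλ_iE_i / (1 + Σλ_ih_i)
Numerator: 0.12×20 + 0.0896×20 + 0.052×20 = 5.232
Denominator: 1 + 0.12×51 + 0.0896×36 + 0.052×15 = 11.13
R = 5.232/11.13 = 0.4703 kJ/s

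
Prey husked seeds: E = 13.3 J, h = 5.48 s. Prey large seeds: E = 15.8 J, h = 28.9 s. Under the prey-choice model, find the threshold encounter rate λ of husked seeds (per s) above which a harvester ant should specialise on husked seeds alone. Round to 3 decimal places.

The zero-one rule: include large seeds iff E₂/h₂ > λE₁/(1+λh₁). Equality gives the switch point.
λE₁h₂ = E₂ + λE₂h₁ ⇒ λ = E₂/(E₁h₂ − E₂h₁) = 15.8/(384.4 − 86.58) = 0.05306 per s.

0.053 per s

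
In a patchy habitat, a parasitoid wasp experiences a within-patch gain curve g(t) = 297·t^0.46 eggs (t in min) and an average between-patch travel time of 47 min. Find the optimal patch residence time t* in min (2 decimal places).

Optimal t* satisfies g'(t*) = g(t*)/(T + t*).
g'(t) = 0.46·297·t^-0.54. Setting 0.46·297·t^-0.54 = 297·t^0.46/(47+t) gives 0.46(47+t) = t, so 0.54·t = 0.46×47.
t* = 0.46×47/0.54 = 40.04 min.

40.04 min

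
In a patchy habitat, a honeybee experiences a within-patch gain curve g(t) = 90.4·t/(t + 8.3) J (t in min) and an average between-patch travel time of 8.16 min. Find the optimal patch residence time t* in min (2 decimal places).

By the marginal value theorem, leave when the instantaneous gain rate g'(t) equals the habitat-wide average g(t)/(T + t).
g'(t) = 90.4·8.3/(t + 8.3)². Setting 90.4·8.3/(t+8.3)² = 90.4t/[(t+8.3)(8.16+t)] gives 8.3(8.16+t) = t(t+8.3), so t² = 8.3×8.16 = 67.73.
t* = √67.73 = 8.23 min.

8.23 min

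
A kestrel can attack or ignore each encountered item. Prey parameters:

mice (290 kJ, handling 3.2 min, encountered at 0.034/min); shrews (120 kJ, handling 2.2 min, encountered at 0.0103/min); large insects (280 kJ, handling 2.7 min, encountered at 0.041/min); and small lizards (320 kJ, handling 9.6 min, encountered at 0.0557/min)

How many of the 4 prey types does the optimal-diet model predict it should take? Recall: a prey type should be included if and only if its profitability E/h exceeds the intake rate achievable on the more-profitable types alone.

4

Rank by E/h (kJ/min): large insects 104, mice 90.6, shrews 54.5, small lizards 33.3. Include each in turn until the next type's E/h falls below the running intake rate.
Rate on top 1: 10.34. mice: 90.6 > 10.34 → include.
Rate on top 2: 17.5. shrews: 54.5 > 17.5 → include.
Rate on top 3: 18.17. small lizards: 33.3 > 18.17 → include.
Optimal diet: large insects, mice, shrews, small lizards — 4 of 4 types.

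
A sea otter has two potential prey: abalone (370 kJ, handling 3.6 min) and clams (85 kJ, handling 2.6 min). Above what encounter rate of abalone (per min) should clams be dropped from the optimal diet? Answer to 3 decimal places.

0.130 per min

At the threshold, the rate on abalone alone equals the profitability of clams: λ·370/(1 + λ·3.6) = 85/2.6 = 32.69.
Rearranging, λ(370 − 32.69×3.6) = 32.69, so λ = 32.69/252.3 = 0.1296 per min.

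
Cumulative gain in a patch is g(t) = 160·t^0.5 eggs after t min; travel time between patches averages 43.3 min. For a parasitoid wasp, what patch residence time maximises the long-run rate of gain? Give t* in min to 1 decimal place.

43.3 min

Maximise g(t)/(T+t): set derivative to zero → g'(t)(T+t) = g(t).
g'(t) = 0.5·160·t^-0.5. Setting 0.5·160·t^-0.5 = 160·t^0.5/(43.3+t) gives 0.5(43.3+t) = t, so 0.50·t = 0.5×43.3.
t* = 0.5×43.3/0.50 = 43.3 min.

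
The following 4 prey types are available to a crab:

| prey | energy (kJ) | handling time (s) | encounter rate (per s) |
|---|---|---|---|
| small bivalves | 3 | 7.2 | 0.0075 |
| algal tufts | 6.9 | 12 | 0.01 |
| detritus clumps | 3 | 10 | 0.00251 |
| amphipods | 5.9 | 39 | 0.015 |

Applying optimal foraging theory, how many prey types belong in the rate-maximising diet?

4

Rank by E/h (kJ/s): algal tufts 0.575, small bivalves 0.417, detritus clumps 0.3, amphipods 0.151. Include each in turn until the next type's E/h falls below the running intake rate.
Rate on top 1: 0.06161. small bivalves: 0.417 > 0.06161 → include.
Rate on top 2: 0.07794. detritus clumps: 0.3 > 0.07794 → include.
Rate on top 3: 0.08259. amphipods: 0.151 > 0.08259 → include.
Optimal diet: algal tufts, small bivalves, detritus clumps, amphipods — 4 of 4 types.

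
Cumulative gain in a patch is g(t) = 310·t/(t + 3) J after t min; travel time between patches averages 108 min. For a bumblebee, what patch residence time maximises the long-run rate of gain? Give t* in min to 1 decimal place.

18.0 min

Maximise g(t)/(T+t): set derivative to zero → g'(t)(T+t) = g(t).
g'(t) = 310·3/(t + 3)². Setting 310·3/(t+3)² = 310t/[(t+3)(108+t)] gives 3(108+t) = t(t+3), so t² = 3×108 = 324.
t* = √324 = 18 min.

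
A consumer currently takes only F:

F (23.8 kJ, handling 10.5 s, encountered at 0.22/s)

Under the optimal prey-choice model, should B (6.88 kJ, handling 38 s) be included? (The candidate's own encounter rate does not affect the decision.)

No

On F alone, R = ΣλE/(1+Σλh) = 5.236/3.31 = 1.582 kJ/s.
Profitability of B: 6.88/38 = 0.1811 kJ/s.
0.1811 < 1.582, so adding B would lower the average — exclude it.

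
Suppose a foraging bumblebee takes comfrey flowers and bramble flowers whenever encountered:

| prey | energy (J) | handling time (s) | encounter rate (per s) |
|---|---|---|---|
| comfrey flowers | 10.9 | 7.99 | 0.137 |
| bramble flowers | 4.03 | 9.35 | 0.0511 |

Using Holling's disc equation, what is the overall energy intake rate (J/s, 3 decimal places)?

Energy encountered per unit search time: 0.137×10.9 + 0.0511×4.03 = 1.699 J/s.
Handling time per unit search time: 0.137×7.99 + 0.0511×9.35 = 1.572.
Rate = 1.699/(1 + 1.572) = 0.6606 J/s.

0.661 J/s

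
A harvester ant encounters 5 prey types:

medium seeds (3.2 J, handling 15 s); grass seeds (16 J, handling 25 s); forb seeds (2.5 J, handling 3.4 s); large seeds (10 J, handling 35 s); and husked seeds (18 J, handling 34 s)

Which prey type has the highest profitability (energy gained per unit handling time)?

forb seeds

Profitability E/h (J/s): medium seeds = 3.2/15 = 0.213, grass seeds = 16/25 = 0.64, forb seeds = 2.5/3.4 = 0.735, large seeds = 10/35 = 0.286, husked seeds = 18/34 = 0.529.
Ranked: forb seeds > grass seeds > husked seeds > large seeds > medium seeds.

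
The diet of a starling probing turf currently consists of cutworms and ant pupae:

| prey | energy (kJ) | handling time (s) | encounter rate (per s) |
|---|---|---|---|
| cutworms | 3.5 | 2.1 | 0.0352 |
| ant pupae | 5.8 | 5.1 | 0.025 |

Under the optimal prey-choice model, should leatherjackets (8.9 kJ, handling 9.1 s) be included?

On cutworms and ant pupae alone, R = ΣλE/(1+Σλh) = 0.2682/1.201 = 0.2232 kJ/s.
leatherjackets: E/h = 8.9/9.1 = 0.978 kJ/s.
Since 0.978 > R, including leatherjackets increases the long-run rate.

Yes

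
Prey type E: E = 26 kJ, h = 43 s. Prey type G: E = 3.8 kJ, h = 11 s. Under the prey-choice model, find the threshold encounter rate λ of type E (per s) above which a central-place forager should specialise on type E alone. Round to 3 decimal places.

At the threshold, the rate on type E alone equals the profitability of type G: λ·26/(1 + λ·43) = 3.8/11 = 0.3455.
Rearranging, λ(26 − 0.3455×43) = 0.3455, so λ = 0.3455/11.15 = 0.031 per s.

0.031 per s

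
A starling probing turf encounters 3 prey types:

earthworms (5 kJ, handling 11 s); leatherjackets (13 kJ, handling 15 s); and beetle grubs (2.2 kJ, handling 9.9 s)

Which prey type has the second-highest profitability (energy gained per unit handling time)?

earthworms

In descending order of E/h:
leatherjackets: 13/15 = 0.867 kJ/s
earthworms: 5/11 = 0.455 kJ/s
beetle grubs: 2.2/9.9 = 0.222 kJ/s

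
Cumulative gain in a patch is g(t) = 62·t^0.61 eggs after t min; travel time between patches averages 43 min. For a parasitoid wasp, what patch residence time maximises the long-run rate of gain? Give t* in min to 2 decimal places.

67.26 min

Optimal t* satisfies g'(t*) = g(t*)/(T + t*).
g'(t) = 0.61·62·t^-0.39. Setting 0.61·62·t^-0.39 = 62·t^0.61/(43+t) gives 0.61(43+t) = t, so 0.39·t = 0.61×43.
t* = 0.61×43/0.39 = 67.26 min.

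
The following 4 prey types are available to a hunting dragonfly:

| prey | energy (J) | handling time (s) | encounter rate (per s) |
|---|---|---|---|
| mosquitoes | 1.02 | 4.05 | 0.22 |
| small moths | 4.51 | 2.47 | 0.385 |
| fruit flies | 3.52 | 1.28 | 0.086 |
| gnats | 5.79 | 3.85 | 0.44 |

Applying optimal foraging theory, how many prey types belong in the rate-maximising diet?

3

E/h in descending order: fruit flies 2.75, small moths 1.83, gnats 1.5, mosquitoes 0.252 J/s. The optimal diet is the largest prefix of this list for which every included type satisfies E_i/h_i > R on the types above it.
Rate on top 1: 0.2727. small moths: 1.83 > 0.2727 → include.
Rate on top 2: 0.9893. gnats: 1.5 > 0.9893 → include.
Rate on top 3: 1.221. mosquitoes: 0.252 < 1.221 → exclude; stop.
Optimal diet: fruit flies, small moths, gnats — 3 of 4 types.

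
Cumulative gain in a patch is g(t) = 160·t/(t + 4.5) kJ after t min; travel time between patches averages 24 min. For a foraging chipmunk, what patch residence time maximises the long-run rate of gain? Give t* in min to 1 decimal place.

10.4 min

By the marginal value theorem, leave when the instantaneous gain rate g'(t) equals the habitat-wide average g(t)/(T + t).
g'(t) = 160·4.5/(t + 4.5)². Setting 160·4.5/(t+4.5)² = 160t/[(t+4.5)(24+t)] gives 4.5(24+t) = t(t+4.5), so t² = 4.5×24 = 108.
t* = √108 = 10.39 min.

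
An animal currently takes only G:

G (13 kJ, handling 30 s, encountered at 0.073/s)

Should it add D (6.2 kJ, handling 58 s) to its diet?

No

Intake rate on the current diet: R = (0.073×13) / (1 + 0.073×30) = 0.949/3.19 = 0.2975 kJ/s.
Profitability of D: 6.2/58 = 0.1069 kJ/s.
0.1069 < 0.2975, so adding D would lower the average — exclude it.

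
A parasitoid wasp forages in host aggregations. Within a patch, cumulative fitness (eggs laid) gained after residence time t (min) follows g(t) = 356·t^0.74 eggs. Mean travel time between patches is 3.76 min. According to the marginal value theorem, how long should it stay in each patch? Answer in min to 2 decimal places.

Maximise g(t)/(T+t): set derivative to zero → g'(t)(T+t) = g(t).
g'(t) = 0.74·356·t^-0.26. Setting 0.74·356·t^-0.26 = 356·t^0.74/(3.76+t) gives 0.74(3.76+t) = t, so 0.26·t = 0.74×3.76.
t* = 0.74×3.76/0.26 = 10.7 min.

10.70 min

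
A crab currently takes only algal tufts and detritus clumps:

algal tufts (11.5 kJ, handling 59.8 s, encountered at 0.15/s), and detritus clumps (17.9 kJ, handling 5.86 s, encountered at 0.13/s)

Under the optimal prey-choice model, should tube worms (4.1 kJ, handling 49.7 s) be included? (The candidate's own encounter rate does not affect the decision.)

No

Intake rate on the current diet: R = (0.15×11.5 + 0.13×17.9) / (1 + 0.15×59.8 + 0.13×5.86) = 4.052/10.73 = 0.3776 kJ/s.
Profitability of tube worms: 4.1/49.7 = 0.08249 kJ/s.
Since 0.08249 < R, time spent handling tube worms is better spent searching.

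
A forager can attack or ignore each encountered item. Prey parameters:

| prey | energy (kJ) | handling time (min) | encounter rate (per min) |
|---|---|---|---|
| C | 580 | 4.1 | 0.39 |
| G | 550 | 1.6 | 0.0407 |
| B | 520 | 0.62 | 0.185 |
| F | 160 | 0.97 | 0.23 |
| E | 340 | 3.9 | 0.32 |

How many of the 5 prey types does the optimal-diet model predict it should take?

4

Rank by E/h (kJ/min): B 839, G 344, F 165, C 141, E 87.2. Include each in turn until the next type's E/h falls below the running intake rate.
Rate on top 1: 86.3. G: 344 > 86.3 → include.
Rate on top 2: 100.5. F: 165 > 100.5 → include.
Rate on top 3: 110.8. C: 141 > 110.8 → include.
Rate on top 4: 127.1. E: 87.2 < 127.1 → exclude; stop.
Optimal diet: B, G, F, C — 4 of 5 types.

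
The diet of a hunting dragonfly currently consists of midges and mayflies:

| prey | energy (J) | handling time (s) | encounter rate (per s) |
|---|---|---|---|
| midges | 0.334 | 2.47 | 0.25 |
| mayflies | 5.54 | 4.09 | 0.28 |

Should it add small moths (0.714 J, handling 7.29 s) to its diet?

No

Intake rate on the current diet: R = (0.25×0.334 + 0.28×5.54) / (1 + 0.25×2.47 + 0.28×4.09) = 1.635/2.763 = 0.5917 J/s.
small moths: E/h = 0.714/7.29 = 0.09794 J/s.
Since 0.09794 < R, time spent handling small moths is better spent searching.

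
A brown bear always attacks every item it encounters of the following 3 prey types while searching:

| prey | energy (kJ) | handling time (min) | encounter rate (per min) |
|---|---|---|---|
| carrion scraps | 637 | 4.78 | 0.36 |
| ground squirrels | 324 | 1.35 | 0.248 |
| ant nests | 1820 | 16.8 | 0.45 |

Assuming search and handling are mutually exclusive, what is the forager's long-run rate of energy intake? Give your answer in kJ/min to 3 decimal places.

R = Σλ_iE_i / (1 + Σλ_ih_i)
Numerator: 0.36×637 + 0.248×324 + 0.45×1820 = 1129
Denominator: 1 + 0.36×4.78 + 0.248×1.35 + 0.45×16.8 = 10.62
R = 1129/10.62 = 106.3 kJ/min

106.322 kJ/min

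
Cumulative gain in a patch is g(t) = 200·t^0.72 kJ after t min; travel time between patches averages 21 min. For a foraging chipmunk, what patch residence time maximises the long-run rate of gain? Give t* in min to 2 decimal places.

54.00 min

Optimal t* satisfies g'(t*) = g(t*)/(T + t*).
g'(t) = 0.72·200·t^-0.28. Setting 0.72·200·t^-0.28 = 200·t^0.72/(21+t) gives 0.72(21+t) = t, so 0.28·t = 0.72×21.
t* = 0.72×21/0.28 = 54 min.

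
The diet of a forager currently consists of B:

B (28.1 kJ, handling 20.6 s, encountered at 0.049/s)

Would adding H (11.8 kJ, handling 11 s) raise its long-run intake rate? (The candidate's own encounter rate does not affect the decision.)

Yes

On B alone, R = ΣλE/(1+Σλh) = 1.377/2.009 = 0.6852 kJ/s.
Profitability of H: 11.8/11 = 1.073 kJ/s.
1.073 > 0.6852, so adding H raises the average — include it.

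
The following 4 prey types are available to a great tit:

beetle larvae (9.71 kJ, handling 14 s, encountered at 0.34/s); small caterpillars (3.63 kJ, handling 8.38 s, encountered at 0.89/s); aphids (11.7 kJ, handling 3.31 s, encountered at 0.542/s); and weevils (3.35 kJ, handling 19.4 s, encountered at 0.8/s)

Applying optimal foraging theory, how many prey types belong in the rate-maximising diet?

1

Profitabilities (E/h, kJ/s): aphids 3.53, beetle larvae 0.694, small caterpillars 0.433, weevils 0.173. Add prey in this order while the next type's profitability exceeds the intake rate on those already taken.
Rate on top 1: 2.27. beetle larvae: 0.694 < 2.27 → exclude; stop.
Optimal diet: aphids — 1 of 4 types.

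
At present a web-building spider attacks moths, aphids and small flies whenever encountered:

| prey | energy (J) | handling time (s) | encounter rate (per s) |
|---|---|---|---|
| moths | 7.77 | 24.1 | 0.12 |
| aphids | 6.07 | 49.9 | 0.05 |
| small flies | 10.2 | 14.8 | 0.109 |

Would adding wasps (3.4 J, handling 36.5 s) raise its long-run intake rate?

Intake rate on the current diet: R = (0.12×7.77 + 0.05×6.07 + 0.109×10.2) / (1 + 0.12×24.1 + 0.05×49.9 + 0.109×14.8) = 2.348/8 = 0.2935 J/s.
Profitability of wasps: 3.4/36.5 = 0.09315 J/s.
Since 0.09315 < R, time spent handling wasps is better spent searching.

No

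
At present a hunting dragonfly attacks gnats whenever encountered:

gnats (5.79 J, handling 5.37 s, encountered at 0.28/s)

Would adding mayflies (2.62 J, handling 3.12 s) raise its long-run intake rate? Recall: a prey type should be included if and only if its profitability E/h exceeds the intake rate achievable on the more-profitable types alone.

Yes

Current rate: (0.28×5.79)/(1 + 0.28×5.37) = 0.6475 J/s.
mayflies: E/h = 2.62/3.12 = 0.8397 J/s.
0.8397 > 0.6475, so adding mayflies raises the average — include it.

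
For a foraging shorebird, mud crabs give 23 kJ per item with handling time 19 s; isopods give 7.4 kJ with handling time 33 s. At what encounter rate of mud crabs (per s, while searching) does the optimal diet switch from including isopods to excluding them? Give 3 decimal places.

0.012 per s

At the threshold, the rate on mud crabs alone equals the profitability of isopods: λ·23/(1 + λ·19) = 7.4/33 = 0.2242.
Rearranging, λ(23 − 0.2242×19) = 0.2242, so λ = 0.2242/18.74 = 0.01197 per s.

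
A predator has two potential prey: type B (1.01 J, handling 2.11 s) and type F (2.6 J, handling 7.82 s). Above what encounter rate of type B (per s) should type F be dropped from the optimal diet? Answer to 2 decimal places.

Drop type F once their profitability E₂/h₂ falls below the rate achievable on type B alone: E₂/h₂ = λE₁/(1 + λh₁).
Solve for λ: λE₁h₂ = E₂(1 + λh₁) → λ(E₁h₂ − E₂h₁) = E₂ → λ = E₂/(E₁h₂ − E₂h₁).
λ = 2.6/(1.01×7.82 − 2.6×2.11) = 2.6/2.412 = 1.078 per s.

1.08 per s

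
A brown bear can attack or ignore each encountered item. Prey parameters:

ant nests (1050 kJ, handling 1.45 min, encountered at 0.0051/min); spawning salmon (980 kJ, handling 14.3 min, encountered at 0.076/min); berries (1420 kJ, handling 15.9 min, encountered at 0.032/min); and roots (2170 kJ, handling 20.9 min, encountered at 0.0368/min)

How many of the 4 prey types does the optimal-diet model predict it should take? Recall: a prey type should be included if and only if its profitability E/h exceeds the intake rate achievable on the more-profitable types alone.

4

Profitabilities (E/h, kJ/min): ant nests 724, roots 104, berries 89.3, spawning salmon 68.5. Add prey in this order while the next type's profitability exceeds the intake rate on those already taken.
Rate on top 1: 5.316. roots: 104 > 5.316 → include.
Rate on top 2: 47.97. berries: 89.3 > 47.97 → include.
Rate on top 3: 57.17. spawning salmon: 68.5 > 57.17 → include.
Optimal diet: ant nests, roots, berries, spawning salmon — 4 of 4 types.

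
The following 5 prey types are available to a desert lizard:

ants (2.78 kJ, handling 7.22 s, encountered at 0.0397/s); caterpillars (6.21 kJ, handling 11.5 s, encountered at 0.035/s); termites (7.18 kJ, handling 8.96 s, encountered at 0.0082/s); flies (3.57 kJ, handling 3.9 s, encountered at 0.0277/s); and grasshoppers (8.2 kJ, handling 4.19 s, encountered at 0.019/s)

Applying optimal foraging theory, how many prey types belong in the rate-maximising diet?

Profitabilities (E/h, kJ/s): grasshoppers 1.96, flies 0.915, termites 0.801, caterpillars 0.54, ants 0.385. Add prey in this order while the next type's profitability exceeds the intake rate on those already taken.
Rate on top 1: 0.1443. flies: 0.915 > 0.1443 → include.
Rate on top 2: 0.2144. termites: 0.801 > 0.2144 → include.
Rate on top 3: 0.2486. caterpillars: 0.54 > 0.2486 → include.
Rate on top 4: 0.3191. ants: 0.385 > 0.3191 → include.
Optimal diet: grasshoppers, flies, termites, caterpillars, ants — 5 of 5 types.

5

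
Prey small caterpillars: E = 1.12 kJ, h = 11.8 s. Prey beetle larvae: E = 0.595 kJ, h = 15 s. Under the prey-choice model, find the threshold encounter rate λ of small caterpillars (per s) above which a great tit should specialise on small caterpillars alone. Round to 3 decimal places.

0.061 per s

At the threshold, the rate on small caterpillars alone equals the profitability of beetle larvae: λ·1.12/(1 + λ·11.8) = 0.595/15 = 0.03967.
Rearranging, λ(1.12 − 0.03967×11.8) = 0.03967, so λ = 0.03967/0.6519 = 0.06084 per s.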